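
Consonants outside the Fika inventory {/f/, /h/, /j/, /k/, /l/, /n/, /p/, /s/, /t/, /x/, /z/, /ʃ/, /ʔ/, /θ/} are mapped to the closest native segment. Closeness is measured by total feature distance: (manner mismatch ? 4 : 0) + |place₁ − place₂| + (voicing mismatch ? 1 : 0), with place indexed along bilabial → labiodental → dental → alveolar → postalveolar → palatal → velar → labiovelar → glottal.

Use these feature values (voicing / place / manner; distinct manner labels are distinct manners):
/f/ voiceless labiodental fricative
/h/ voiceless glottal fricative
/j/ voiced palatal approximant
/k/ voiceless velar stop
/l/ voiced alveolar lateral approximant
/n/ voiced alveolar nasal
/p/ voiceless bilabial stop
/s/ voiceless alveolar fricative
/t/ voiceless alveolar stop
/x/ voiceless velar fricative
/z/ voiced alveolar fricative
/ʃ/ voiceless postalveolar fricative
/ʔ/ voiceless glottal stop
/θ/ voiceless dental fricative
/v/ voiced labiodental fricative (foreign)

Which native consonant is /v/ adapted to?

/f/ is closest: same manner (fricative), place distance 0 (labiodental→labiodental), voicing differs (+1); total 1. Next closest is /z/ at distance 2.

f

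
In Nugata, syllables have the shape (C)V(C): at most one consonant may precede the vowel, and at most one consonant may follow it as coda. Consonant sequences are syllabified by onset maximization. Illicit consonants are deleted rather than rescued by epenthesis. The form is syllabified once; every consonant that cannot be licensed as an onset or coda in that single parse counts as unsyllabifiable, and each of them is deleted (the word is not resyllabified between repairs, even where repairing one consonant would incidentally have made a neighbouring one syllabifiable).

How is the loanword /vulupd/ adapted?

The consonants /d/ cannot be parsed into a legal (C)V(C) syllable (at most one coda consonant is licensed; onsets are limited to one consonant).
Deletion applies to /d/.

vulup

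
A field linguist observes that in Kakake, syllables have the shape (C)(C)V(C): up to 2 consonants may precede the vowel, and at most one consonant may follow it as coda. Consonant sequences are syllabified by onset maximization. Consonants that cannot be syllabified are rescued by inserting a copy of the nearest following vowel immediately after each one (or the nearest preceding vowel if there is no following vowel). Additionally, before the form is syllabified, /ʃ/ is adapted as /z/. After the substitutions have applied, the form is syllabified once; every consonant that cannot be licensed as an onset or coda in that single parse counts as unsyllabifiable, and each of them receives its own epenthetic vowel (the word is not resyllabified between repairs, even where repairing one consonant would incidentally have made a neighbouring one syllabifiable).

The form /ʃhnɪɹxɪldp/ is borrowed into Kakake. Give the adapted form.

zɪhnɪɹxɪldɪpɪ

Substitution: /ʃ/ → /z/, giving /zhnɪɹxɪldp/.
Syllabifying with onset maximization leaves /z/, /d/, /p/ stranded (at most one coda consonant is licensed; onsets may contain at most 2 consonants).
Epenthesis after each stranded consonant: /z/ → /zɪ/, /d/ → /dɪ/, /p/ → /pɪ/.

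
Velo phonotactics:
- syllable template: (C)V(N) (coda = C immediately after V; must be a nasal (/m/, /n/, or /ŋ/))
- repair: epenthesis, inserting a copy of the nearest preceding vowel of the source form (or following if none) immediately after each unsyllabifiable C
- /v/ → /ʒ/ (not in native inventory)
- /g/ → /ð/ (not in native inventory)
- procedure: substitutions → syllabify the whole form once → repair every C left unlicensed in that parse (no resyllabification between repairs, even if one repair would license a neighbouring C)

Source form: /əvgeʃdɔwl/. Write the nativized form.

Substitution: /v/ → /ʒ/, /g/ → /ð/, giving /əʒðeʃdɔwl/.
Syllabifying with onset maximization leaves /ʒ/, /ʃ/, /w/, /l/ stranded (only a nasal (/m/, /n/, or /ŋ/) is licensed in coda position; onsets are limited to one consonant).
Inserting the epenthetic vowel yields /ʒ/ → /ʒə/, /ʃ/ → /ʃe/, /w/ → /wɔ/, /l/ → /lɔ/.

əʒəðeʃedɔwɔlɔ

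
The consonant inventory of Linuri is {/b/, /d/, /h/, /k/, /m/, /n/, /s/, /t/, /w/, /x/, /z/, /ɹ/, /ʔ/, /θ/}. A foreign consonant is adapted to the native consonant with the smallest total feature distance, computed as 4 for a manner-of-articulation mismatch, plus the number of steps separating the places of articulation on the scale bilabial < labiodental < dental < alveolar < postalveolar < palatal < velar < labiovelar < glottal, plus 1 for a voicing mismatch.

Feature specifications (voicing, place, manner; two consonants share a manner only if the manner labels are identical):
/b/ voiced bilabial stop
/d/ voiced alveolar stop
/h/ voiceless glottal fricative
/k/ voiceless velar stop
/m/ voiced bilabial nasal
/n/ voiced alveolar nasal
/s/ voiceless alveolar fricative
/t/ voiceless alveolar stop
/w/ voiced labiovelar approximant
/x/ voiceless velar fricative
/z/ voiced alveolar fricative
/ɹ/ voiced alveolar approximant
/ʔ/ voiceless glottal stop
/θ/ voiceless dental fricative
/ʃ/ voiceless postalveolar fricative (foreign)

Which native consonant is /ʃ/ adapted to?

s

/s/ is closest: same manner (fricative), place distance 1 (postalveolar→alveolar), same voicing; total 1. Next closest is /x/ at distance 2.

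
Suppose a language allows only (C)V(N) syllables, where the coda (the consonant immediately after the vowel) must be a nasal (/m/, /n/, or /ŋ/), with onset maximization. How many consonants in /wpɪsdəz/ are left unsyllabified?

3

The consonants /w/, /s/, /z/ cannot be parsed into a legal (C)V(N) syllable (only a nasal (/m/, /n/, or /ŋ/) is licensed in coda position; onsets are limited to one consonant).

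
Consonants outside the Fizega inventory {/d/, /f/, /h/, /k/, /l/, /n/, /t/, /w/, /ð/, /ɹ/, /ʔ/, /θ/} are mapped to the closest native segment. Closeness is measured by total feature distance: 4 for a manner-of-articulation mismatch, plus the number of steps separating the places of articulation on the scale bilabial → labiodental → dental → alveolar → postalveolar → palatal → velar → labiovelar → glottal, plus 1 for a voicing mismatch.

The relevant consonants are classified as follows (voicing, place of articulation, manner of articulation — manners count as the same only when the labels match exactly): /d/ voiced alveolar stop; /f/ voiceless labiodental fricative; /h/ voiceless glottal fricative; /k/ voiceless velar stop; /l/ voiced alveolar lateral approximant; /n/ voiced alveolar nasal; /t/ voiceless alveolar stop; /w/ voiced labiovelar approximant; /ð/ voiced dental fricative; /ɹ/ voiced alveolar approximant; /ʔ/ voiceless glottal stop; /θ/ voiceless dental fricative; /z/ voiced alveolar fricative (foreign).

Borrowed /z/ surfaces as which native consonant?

/ð/ is closest: same manner (fricative), place distance 1 (alveolar→dental), same voicing; total 1. Next closest is /θ/ at distance 2.

ð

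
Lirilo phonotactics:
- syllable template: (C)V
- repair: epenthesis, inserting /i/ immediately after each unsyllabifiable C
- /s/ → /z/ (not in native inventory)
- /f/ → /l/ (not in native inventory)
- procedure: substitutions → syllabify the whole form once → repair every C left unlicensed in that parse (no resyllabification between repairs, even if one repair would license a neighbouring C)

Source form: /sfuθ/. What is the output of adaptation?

ziluθi

Substitution: /s/ → /z/, /f/ → /l/, giving /zluθ/.
Under (C)V, the unsyllabifiable consonants are /z/, /θ/ (no codas are permitted; onsets are limited to one consonant).
Inserting the epenthetic vowel yields /z/ → /zi/, /θ/ → /θi/.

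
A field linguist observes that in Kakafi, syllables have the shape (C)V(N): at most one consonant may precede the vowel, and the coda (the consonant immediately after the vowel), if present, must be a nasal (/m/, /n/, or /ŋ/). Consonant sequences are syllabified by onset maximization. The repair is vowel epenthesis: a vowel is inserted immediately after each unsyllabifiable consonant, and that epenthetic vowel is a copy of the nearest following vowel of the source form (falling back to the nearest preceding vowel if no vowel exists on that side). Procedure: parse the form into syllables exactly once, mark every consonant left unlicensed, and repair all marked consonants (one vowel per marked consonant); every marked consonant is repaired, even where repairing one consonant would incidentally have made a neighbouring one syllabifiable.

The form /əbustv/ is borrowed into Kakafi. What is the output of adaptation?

əbusutuvu

Under (C)V(N), the unsyllabifiable consonants are /s/, /t/, /v/ (only a nasal (/m/, /n/, or /ŋ/) is licensed in coda position; onsets are limited to one consonant).
Epenthesis after each stranded consonant: /s/ → /su/, /t/ → /tu/, /v/ → /vu/.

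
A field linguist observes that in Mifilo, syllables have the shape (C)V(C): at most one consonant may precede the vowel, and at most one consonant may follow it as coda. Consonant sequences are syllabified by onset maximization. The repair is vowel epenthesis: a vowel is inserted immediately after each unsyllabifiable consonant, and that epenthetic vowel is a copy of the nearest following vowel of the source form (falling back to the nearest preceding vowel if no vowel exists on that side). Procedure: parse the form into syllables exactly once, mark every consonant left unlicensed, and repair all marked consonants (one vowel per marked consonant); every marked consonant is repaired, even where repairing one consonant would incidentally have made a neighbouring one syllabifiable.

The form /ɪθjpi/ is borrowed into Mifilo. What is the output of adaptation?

The consonants /j/ cannot be parsed into a legal (C)V(C) syllable (at most one coda consonant is licensed; onsets are limited to one consonant).
Each unlicensed consonant becomes the onset of a new syllable: /j/ → /ji/.

ɪθjipi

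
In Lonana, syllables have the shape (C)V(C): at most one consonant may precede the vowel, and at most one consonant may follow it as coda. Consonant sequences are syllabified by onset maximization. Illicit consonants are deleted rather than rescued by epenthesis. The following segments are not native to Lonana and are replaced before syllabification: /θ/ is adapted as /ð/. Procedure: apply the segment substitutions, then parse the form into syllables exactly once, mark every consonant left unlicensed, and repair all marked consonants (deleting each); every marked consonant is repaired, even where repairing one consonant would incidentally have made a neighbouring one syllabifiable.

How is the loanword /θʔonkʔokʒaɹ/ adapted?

ʔonʔokʒaɹ

Substitution: /θ/ → /ð/, giving /ðʔonkʔokʒaɹ/.
Syllabifying with onset maximization leaves /ð/, /k/ stranded (at most one coda consonant is licensed; onsets are limited to one consonant).
Deleting the stranded consonants removes /ð/, /k/.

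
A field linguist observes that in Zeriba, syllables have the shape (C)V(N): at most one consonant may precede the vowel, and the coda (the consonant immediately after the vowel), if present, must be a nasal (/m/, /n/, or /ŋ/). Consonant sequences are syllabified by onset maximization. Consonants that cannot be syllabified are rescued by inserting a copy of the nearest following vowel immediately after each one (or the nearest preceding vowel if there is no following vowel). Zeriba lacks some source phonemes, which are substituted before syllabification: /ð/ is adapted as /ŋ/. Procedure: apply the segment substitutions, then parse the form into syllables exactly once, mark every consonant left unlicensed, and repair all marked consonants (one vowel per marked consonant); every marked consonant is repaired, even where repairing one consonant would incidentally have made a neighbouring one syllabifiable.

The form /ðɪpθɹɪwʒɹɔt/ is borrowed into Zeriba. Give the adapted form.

Substitution: /ð/ → /ŋ/, giving /ŋɪpθɹɪwʒɹɔt/.
Syllabifying with onset maximization leaves /p/, /θ/, /w/, /ʒ/, /t/ stranded (only a nasal (/m/, /n/, or /ŋ/) is licensed in coda position; onsets are limited to one consonant).
Each unlicensed consonant becomes the onset of a new syllable: /p/ → /pɪ/, /θ/ → /θɪ/, /w/ → /wɔ/, /ʒ/ → /ʒɔ/, /t/ → /tɔ/.

ŋɪpɪθɪɹɪwɔʒɔɹɔtɔ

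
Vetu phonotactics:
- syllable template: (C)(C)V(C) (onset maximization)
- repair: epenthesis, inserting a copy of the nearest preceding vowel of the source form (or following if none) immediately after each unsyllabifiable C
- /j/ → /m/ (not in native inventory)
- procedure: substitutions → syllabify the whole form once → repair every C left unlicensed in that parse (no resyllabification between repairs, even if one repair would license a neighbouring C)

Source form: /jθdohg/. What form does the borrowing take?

Substitution: /j/ → /m/, giving /mθdohg/.
The consonants /m/, /g/ cannot be parsed into a legal (C)(C)V(C) syllable (at most one coda consonant is licensed; onsets may contain at most 2 consonants).
Epenthesis after each stranded consonant: /m/ → /mo/, /g/ → /go/.

moθdohgo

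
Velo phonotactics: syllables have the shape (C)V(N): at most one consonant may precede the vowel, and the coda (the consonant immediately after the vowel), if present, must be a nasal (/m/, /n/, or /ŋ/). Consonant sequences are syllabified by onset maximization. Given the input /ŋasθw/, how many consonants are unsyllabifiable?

Syllabifying with onset maximization leaves /s/, /θ/, /w/ stranded (only a nasal (/m/, /n/, or /ŋ/) is licensed in coda position; onsets are limited to one consonant).

3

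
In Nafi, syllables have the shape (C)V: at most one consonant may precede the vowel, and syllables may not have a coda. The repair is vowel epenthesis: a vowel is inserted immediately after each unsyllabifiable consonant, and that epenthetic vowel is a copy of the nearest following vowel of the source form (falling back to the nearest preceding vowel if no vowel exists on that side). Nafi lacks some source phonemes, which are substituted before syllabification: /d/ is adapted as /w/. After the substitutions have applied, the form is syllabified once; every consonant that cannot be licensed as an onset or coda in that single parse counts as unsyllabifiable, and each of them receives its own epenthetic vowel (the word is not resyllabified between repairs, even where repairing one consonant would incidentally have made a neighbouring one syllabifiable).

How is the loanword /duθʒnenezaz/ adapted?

wuθeʒenenezaza

Substitution: /d/ → /w/, giving /wuθʒnenezaz/.
Under (C)V, the unsyllabifiable consonants are /θ/, /ʒ/, /z/ (no codas are permitted; onsets are limited to one consonant).
Epenthesis after each stranded consonant: /θ/ → /θe/, /ʒ/ → /ʒe/, /z/ → /za/.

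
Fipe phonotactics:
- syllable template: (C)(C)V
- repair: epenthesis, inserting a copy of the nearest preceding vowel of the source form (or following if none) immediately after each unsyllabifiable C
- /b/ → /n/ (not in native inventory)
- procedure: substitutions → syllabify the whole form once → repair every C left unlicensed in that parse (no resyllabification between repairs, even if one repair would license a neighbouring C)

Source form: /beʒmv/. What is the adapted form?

Substitution: /b/ → /n/, giving /neʒmv/.
Under (C)(C)V, the unsyllabifiable consonants are /ʒ/, /m/, /v/ (no codas are permitted; onsets may contain at most 2 consonants).
Epenthesis after each stranded consonant: /ʒ/ → /ʒe/, /m/ → /me/, /v/ → /ve/.

neʒemeve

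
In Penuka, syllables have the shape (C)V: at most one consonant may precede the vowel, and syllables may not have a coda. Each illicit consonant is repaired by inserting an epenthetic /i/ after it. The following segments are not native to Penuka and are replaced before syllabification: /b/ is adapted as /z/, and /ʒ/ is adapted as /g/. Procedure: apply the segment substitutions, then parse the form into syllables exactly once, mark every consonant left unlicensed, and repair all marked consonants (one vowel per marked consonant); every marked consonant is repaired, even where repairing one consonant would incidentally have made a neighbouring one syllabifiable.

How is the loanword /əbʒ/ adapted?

Substitution: /b/ → /z/, /ʒ/ → /g/, giving /əzg/.
Syllabifying with onset maximization leaves /z/, /g/ stranded (no codas are permitted; onsets are limited to one consonant).
Epenthesis after each stranded consonant: /z/ → /zi/, /g/ → /gi/.

əzigi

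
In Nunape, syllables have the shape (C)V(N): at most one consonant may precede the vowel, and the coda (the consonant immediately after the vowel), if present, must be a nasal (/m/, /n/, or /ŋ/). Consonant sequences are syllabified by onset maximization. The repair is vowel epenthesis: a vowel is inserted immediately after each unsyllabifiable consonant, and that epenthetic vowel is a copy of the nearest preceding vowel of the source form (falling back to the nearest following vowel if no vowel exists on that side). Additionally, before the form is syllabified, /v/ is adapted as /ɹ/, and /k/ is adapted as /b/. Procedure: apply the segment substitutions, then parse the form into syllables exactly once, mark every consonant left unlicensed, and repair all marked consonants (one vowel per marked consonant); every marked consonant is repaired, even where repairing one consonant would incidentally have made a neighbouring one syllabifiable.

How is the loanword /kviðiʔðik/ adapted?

biɹiðiʔiðibi

Substitution: /k/ → /b/, /v/ → /ɹ/, giving /bɹiðiʔðib/.
The consonants /b/, /ʔ/, /b/ cannot be parsed into a legal (C)V(N) syllable (only a nasal (/m/, /n/, or /ŋ/) is licensed in coda position; onsets are limited to one consonant).
Inserting the epenthetic vowel yields /b/ → /bi/, /ʔ/ → /ʔi/, /b/ → /bi/.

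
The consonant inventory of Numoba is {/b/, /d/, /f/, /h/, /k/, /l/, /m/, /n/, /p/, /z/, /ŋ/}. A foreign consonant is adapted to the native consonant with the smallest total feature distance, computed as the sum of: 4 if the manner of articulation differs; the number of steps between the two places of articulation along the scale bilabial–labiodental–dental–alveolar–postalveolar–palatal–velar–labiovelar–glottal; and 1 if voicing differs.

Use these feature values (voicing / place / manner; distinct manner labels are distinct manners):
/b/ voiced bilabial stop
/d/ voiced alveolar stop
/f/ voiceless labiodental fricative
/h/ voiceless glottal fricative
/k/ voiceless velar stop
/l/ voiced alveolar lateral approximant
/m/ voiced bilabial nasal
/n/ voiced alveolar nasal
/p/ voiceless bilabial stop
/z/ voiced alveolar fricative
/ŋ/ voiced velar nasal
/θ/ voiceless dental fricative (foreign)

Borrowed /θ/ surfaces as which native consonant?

/f/ is closest: same manner (fricative), place distance 1 (dental→labiodental), same voicing; total 1. Next closest is /z/ at distance 2.

f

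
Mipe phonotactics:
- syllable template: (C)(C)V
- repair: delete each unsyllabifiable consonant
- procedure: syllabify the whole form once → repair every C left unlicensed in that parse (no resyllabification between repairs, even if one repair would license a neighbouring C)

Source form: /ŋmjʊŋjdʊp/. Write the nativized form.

The consonants /ŋ/, /ŋ/, /p/ cannot be parsed into a legal (C)(C)V syllable (no codas are permitted; onsets may contain at most 2 consonants).
Each unlicensed consonant is deleted: /ŋ/, /ŋ/, /p/.

mjʊjdʊ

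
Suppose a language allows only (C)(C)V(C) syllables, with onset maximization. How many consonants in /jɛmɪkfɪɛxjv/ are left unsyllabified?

2

Under (C)(C)V(C), the unsyllabifiable consonants are /j/, /v/ (at most one coda consonant is licensed; onsets may contain at most 2 consonants).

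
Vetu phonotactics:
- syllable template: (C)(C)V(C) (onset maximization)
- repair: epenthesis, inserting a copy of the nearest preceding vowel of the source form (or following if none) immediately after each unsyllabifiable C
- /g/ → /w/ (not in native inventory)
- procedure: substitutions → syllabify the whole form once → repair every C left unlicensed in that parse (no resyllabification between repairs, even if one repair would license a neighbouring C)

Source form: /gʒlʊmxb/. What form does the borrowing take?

Substitution: /g/ → /w/, giving /wʒlʊmxb/.
Under (C)(C)V(C), the unsyllabifiable consonants are /w/, /x/, /b/ (at most one coda consonant is licensed; onsets may contain at most 2 consonants).
Epenthesis after each stranded consonant: /w/ → /wʊ/, /x/ → /xʊ/, /b/ → /bʊ/.

wʊʒlʊmxʊbʊ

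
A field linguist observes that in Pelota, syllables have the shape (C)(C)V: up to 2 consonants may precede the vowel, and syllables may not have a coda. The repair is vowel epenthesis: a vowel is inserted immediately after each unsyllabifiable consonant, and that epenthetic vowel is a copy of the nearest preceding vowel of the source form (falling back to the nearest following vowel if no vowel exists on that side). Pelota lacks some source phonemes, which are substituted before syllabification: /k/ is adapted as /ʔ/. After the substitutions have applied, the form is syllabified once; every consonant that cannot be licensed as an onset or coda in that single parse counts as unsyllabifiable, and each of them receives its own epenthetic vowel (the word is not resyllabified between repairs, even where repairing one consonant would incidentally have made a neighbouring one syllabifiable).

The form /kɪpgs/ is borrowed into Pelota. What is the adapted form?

Substitution: /k/ → /ʔ/, giving /ʔɪpgs/.
Syllabifying with onset maximization leaves /p/, /g/, /s/ stranded (no codas are permitted; onsets may contain at most 2 consonants).
Each unlicensed consonant becomes the onset of a new syllable: /p/ → /pɪ/, /g/ → /gɪ/, /s/ → /sɪ/.

ʔɪpɪgɪsɪ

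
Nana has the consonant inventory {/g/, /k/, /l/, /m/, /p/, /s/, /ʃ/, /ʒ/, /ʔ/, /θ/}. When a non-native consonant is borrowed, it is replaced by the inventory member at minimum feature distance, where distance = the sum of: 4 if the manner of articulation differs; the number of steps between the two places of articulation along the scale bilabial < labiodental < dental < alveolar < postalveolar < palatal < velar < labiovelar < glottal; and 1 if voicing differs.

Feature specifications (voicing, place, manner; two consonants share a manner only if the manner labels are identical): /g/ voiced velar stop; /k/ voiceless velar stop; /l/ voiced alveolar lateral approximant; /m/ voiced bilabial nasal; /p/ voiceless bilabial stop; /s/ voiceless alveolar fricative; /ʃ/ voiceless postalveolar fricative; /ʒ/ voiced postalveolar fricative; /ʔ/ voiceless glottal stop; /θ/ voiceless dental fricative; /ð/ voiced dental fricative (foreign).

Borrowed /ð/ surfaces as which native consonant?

θ

/θ/ is closest: same manner (fricative), place distance 0 (dental→dental), voicing differs (+1); total 1. Next closest is /s/ at distance 2.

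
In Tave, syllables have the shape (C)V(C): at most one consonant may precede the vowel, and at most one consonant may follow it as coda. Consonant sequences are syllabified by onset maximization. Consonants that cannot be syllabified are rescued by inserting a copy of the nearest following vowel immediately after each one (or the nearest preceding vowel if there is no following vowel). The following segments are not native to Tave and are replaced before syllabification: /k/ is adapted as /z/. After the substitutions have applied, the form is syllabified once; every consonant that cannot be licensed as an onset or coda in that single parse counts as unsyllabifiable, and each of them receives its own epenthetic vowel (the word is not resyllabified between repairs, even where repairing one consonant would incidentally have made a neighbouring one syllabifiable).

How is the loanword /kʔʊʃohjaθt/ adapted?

Substitution: /k/ → /z/, giving /zʔʊʃohjaθt/.
Syllabifying with onset maximization leaves /z/, /t/ stranded (at most one coda consonant is licensed; onsets are limited to one consonant).
Epenthesis after each stranded consonant: /z/ → /zʊ/, /t/ → /ta/.

zʊʔʊʃohjaθta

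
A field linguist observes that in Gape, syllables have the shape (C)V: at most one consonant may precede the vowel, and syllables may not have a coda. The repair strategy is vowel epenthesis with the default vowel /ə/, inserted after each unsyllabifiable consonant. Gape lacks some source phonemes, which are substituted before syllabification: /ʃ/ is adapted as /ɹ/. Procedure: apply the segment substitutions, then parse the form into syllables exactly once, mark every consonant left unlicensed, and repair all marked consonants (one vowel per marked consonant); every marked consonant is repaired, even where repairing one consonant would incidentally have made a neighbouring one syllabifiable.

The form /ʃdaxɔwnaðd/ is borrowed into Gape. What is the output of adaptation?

Substitution: /ʃ/ → /ɹ/, giving /ɹdaxɔwnaðd/.
Under (C)V, the unsyllabifiable consonants are /ɹ/, /w/, /ð/, /d/ (no codas are permitted; onsets are limited to one consonant).
Inserting the epenthetic vowel yields /ɹ/ → /ɹə/, /w/ → /wə/, /ð/ → /ðə/, /d/ → /də/.

ɹədaxɔwənaðədə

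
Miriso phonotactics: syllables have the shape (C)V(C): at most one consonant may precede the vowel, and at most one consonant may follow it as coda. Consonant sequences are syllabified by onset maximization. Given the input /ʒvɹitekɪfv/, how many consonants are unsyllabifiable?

3

The consonants /ʒ/, /v/, /v/ cannot be parsed into a legal (C)V(C) syllable (at most one coda consonant is licensed; onsets are limited to one consonant).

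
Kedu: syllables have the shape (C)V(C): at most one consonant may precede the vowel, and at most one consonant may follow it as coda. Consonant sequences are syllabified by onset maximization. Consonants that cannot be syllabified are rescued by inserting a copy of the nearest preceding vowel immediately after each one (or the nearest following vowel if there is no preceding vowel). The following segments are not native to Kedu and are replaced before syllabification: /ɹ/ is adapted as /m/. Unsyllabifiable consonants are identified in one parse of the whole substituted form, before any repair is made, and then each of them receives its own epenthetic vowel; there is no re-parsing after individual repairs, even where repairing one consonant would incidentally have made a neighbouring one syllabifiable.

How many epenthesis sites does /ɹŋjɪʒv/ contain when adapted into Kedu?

After substitution the input is /mŋjɪʒv/.
The unsyllabifiable consonants are /m/, /ŋ/, /v/; each receives one epenthetic vowel.

3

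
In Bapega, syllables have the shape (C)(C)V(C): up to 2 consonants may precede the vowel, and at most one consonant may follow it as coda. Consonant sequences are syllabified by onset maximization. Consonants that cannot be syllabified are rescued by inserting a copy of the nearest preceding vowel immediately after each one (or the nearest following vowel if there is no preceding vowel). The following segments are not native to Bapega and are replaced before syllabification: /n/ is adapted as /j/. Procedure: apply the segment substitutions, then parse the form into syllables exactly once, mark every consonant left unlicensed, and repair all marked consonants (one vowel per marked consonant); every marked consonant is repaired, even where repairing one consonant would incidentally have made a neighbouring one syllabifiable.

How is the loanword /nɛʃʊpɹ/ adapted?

Substitution: /n/ → /j/, giving /jɛʃʊpɹ/.
Syllabifying with onset maximization leaves /ɹ/ stranded (at most one coda consonant is licensed; onsets may contain at most 2 consonants).
Each unlicensed consonant becomes the onset of a new syllable: /ɹ/ → /ɹʊ/.

jɛʃʊpɹʊ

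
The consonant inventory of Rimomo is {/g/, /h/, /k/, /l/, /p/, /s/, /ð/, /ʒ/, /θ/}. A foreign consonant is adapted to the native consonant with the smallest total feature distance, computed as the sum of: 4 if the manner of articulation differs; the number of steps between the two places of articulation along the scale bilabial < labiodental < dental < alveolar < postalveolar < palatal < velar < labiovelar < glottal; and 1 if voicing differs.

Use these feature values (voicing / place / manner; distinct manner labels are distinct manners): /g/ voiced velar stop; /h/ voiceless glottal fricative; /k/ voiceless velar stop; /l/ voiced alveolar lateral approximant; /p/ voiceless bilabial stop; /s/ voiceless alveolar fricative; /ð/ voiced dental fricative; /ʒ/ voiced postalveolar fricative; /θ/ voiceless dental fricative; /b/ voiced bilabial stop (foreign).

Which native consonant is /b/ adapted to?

p

/p/ is closest: same manner (stop), place distance 0 (bilabial→bilabial), voicing differs (+1); total 1. Next closest is /g/ at distance 6.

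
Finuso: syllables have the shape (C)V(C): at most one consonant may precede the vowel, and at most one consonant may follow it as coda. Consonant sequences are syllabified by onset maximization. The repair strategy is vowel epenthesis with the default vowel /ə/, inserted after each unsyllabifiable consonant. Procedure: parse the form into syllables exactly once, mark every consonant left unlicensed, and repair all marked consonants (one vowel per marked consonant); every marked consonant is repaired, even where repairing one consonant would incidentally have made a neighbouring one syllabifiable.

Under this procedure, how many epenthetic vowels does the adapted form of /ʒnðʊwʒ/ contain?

The unsyllabifiable consonants are /ʒ/, /n/, /ʒ/; each receives one epenthetic vowel.

3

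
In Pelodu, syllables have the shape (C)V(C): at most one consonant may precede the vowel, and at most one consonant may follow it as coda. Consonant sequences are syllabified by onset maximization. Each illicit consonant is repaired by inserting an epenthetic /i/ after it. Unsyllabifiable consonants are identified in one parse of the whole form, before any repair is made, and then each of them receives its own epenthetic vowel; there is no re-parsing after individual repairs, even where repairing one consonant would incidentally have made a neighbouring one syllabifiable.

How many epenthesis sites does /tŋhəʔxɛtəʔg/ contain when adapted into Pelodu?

The unsyllabifiable consonants are /t/, /ŋ/, /g/; each receives one epenthetic vowel.

3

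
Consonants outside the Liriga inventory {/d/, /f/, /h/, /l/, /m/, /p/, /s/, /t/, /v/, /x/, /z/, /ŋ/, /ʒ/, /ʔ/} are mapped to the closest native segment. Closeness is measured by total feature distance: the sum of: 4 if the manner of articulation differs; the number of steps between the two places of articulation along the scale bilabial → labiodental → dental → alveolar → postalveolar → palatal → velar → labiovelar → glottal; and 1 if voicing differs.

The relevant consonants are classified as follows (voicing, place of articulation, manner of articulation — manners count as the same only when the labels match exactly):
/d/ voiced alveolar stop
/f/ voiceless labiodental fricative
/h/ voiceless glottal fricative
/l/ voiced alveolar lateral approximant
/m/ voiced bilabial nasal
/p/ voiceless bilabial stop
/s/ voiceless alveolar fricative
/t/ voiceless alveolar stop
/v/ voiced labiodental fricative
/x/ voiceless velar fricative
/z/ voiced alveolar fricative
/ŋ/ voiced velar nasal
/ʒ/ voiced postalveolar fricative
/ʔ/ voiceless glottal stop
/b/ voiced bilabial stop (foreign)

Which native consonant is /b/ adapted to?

/p/ is closest: same manner (stop), place distance 0 (bilabial→bilabial), voicing differs (+1); total 1. Next closest is /d/ at distance 3.

p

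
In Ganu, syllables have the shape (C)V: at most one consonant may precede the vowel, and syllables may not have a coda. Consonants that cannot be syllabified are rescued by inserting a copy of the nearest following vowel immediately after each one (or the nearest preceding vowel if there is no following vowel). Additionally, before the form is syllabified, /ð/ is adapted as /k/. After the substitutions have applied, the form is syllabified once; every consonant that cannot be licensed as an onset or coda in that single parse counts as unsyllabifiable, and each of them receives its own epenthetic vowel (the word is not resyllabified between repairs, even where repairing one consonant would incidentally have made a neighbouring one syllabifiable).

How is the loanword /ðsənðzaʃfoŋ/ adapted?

kəsənakazaʃofoŋo

Substitution: /ð/ → /k/, giving /ksənkzaʃfoŋ/.
Syllabifying with onset maximization leaves /k/, /n/, /k/, /ʃ/, /ŋ/ stranded (no codas are permitted; onsets are limited to one consonant).
Inserting the epenthetic vowel yields /k/ → /kə/, /n/ → /na/, /k/ → /ka/, /ʃ/ → /ʃo/, /ŋ/ → /ŋo/.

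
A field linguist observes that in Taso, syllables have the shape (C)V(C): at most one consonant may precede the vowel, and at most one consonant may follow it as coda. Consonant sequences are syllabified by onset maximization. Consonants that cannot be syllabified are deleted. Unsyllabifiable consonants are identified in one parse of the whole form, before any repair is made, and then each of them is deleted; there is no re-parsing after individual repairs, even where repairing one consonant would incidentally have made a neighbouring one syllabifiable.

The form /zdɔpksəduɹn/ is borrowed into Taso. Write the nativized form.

Syllabifying with onset maximization leaves /z/, /k/, /n/ stranded (at most one coda consonant is licensed; onsets are limited to one consonant).
Deleting the stranded consonants removes /z/, /k/, /n/.

dɔpsəduɹ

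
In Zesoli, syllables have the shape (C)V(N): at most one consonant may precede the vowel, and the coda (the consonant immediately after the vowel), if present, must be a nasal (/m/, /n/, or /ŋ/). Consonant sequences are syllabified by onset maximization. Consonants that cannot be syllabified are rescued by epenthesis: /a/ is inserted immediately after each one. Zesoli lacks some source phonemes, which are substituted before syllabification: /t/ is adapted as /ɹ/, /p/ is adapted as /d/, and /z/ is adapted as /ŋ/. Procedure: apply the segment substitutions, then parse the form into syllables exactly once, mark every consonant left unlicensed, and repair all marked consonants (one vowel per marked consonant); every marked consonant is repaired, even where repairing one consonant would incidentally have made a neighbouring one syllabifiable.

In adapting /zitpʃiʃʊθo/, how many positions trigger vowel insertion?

After substitution the input is /ŋiɹdʃiʃʊθo/.
The unsyllabifiable consonants are /ɹ/, /d/; each receives one epenthetic vowel.

2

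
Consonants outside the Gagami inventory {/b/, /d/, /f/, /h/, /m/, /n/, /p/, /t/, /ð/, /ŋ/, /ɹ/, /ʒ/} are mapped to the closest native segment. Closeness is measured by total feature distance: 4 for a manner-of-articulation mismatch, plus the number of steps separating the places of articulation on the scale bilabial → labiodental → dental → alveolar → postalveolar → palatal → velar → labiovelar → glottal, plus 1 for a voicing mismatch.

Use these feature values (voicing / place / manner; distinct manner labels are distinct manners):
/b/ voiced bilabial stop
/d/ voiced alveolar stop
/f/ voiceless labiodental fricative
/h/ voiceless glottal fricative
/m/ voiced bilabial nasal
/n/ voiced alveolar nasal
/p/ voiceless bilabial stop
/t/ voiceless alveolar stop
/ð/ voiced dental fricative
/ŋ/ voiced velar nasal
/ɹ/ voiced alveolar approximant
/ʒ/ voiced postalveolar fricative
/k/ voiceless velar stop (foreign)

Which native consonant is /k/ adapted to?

/t/ is closest: same manner (stop), place distance 3 (velar→alveolar), same voicing; total 3. Next closest is /d/ at distance 4.

t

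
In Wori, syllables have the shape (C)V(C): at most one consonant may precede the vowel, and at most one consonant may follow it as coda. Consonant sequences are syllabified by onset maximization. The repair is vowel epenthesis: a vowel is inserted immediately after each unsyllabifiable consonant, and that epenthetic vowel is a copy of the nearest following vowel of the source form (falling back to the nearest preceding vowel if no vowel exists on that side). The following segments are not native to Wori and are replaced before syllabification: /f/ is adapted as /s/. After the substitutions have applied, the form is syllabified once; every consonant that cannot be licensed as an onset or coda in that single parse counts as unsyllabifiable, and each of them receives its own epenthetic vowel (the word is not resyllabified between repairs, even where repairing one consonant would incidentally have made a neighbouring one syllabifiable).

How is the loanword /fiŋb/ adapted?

siŋbi

Substitution: /f/ → /s/, giving /siŋb/.
The consonants /b/ cannot be parsed into a legal (C)V(C) syllable (at most one coda consonant is licensed; onsets are limited to one consonant).
Epenthesis after each stranded consonant: /b/ → /bi/.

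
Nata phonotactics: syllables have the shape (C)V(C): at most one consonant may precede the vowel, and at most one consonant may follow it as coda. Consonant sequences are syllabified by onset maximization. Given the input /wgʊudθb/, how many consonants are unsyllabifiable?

3

The consonants /w/, /θ/, /b/ cannot be parsed into a legal (C)V(C) syllable (at most one coda consonant is licensed; onsets are limited to one consonant).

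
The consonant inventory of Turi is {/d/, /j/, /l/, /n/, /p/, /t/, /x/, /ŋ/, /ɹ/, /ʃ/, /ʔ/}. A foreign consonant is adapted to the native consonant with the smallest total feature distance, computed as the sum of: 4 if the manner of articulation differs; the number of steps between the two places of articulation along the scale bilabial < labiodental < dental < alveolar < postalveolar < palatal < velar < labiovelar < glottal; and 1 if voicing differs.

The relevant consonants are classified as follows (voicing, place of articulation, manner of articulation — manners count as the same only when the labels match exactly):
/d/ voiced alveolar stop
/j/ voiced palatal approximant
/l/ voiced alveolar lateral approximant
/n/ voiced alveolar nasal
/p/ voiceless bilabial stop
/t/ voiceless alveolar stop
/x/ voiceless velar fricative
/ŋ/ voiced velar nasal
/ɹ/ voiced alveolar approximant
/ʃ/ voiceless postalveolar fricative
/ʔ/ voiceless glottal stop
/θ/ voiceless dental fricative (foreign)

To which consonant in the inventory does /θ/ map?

ʃ

/ʃ/ is closest: same manner (fricative), place distance 2 (dental→postalveolar), same voicing; total 2. Next closest is /x/ at distance 4.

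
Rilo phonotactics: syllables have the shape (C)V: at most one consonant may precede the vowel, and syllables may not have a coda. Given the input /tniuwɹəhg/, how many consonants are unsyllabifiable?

Syllabifying with onset maximization leaves /t/, /w/, /h/, /g/ stranded (no codas are permitted; onsets are limited to one consonant).

4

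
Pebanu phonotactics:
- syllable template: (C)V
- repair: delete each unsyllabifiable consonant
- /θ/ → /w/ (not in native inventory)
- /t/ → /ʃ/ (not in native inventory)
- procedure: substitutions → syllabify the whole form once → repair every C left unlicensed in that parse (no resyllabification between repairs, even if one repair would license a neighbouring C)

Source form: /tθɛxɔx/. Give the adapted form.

Substitution: /t/ → /ʃ/, /θ/ → /w/, giving /ʃwɛxɔx/.
Syllabifying with onset maximization leaves /ʃ/, /x/ stranded (no codas are permitted; onsets are limited to one consonant).
Deleting the stranded consonants removes /ʃ/, /x/.

wɛxɔ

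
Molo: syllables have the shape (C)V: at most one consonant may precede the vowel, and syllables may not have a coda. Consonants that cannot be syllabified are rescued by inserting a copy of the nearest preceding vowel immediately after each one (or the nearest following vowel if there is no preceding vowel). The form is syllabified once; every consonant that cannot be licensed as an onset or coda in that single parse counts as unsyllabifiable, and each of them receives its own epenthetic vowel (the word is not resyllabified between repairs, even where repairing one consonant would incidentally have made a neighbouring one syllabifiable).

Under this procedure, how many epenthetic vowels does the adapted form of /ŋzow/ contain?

The unsyllabifiable consonants are /ŋ/, /w/; each receives one epenthetic vowel.

2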